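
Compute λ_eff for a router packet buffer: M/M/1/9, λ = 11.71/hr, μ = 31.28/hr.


ρ = 0.3744; P_K = (1−ρ)ρ^9/(1−ρ^10) = 0.00009036
λ_eff = λ(1 − P_K) = 11.71·(1 − 0.00009036) = 11.71·0.999910 = 11.7089 /hr

Final: 11.7089 /hr


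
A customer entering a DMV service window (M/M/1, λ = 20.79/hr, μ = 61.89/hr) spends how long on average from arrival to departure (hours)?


W = 1/(μ−λ) = 1/(61.89 − 20.79) = 1/41.10 = 0.02433 hr

Final: 0.02433 hr


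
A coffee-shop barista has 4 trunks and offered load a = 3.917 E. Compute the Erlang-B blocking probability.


B(c,a) = (a^c/c!) / Σ_{k=0}^{c} a^k/k!
a^4/4! = 9.808510
Σ terms (k=0..4): 1.00000 + 3.91700 + 7.67144 + 10.01635 + 9.80851 = 32.413304
B = 9.808510/32.413304 = 0.302608

Final: 0.302608


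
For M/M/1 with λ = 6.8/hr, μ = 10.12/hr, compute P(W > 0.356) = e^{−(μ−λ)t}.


W ~ Exponential(μ−λ) for M/M/1.
μ − λ = 10.12 − 6.8 = 3.3200
P(W > t) = e^{−(μ−λ)t} = e^{−1.1819} = 0.306689

Final: 0.306689


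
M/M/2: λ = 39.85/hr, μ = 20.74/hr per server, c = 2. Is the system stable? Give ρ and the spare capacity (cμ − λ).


Total capacity cμ = 2·20.74 = 41.48/hr
ρ = λ/(cμ) = 39.85/41.48 = 0.9607
Stable ⇔ ρ < 1: YES
Spare capacity = cμ − λ = 41.48 − 39.85 = 1.63/hr

Final: ρ = 0.9607; stable; margin = 1.63/hr


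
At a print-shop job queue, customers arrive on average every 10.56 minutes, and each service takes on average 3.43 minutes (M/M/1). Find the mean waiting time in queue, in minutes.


λ = 60/10.56 = 5.6818 /hr
μ = 60/3.43 = 17.4927 /hr
ρ = λ/μ = 5.6818/17.4927 = 0.3248
Wq = ρ/(μ−λ) = 0.3248/(17.4927−5.6818) = 0.02750 hr
In minutes: 0.02750·60 = 1.650 min

Final: 1.650 min


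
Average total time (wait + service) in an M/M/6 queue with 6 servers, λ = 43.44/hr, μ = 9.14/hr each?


a = 4.7527; ρ = 0.7921; P₀ = 0.006518
Lq = P₀·a^c·ρ/(c!(1−ρ)²) = 1.91268
Wq = Lq/λ = 1.91268/43.44 = 0.04403 hr
W = Wq + 1/μ = 0.04403 + 0.10941 = 0.15344 hr

Final: 0.15344 hr


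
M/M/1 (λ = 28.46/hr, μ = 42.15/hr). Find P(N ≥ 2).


ρ = 28.46/42.15 = 0.6752
P(N ≥ n) = ρ^n = 0.6752^2 = 0.455905

Final: 0.455905


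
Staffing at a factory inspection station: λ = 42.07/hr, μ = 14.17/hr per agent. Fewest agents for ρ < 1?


Stability requires cμ > λ ⇔ c > λ/μ.
λ/μ = 42.07/14.17 = 2.9689
Minimum integer c = ⌊2.9689⌋ + 1 = 3
Check: 3·14.17 = 42.51 > 42.07, while 2·14.17 = 28.34 ≤ 42.07

Final: 3 servers


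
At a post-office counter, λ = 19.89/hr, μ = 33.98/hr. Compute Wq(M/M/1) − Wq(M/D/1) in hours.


ρ = 19.89/33.98 = 0.5853
Wq(M/M/1) = ρ/(μ−λ) = 0.5853/14.09 = 0.04154 hr
Wq(M/D/1) = ρ/(2(μ−λ)) = 0.02077 hr
Savings = 0.04154 − 0.02077 = 0.02077 hr

Final: 0.02077 hr


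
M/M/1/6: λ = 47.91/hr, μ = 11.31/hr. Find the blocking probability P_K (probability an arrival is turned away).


ρ = λ/μ = 47.91/11.31 = 4.2361
P_K = (1−ρ)ρ^K/(1−ρ^(K+1)) = (-3.2361·5778.051330)/(1 − 24476.254571)
= -18698.203241/-24475.254571 = 0.763964

Final: 0.763964


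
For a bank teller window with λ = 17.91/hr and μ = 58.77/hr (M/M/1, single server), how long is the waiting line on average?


ρ = 17.91/58.77 = 0.3047
Lq = ρ²/(1−ρ) = 0.09287/0.6953 = 0.1336

Final: 0.1336


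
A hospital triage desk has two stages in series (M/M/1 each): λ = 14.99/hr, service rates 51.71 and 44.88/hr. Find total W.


Each node sees arrival rate λ = 14.99/hr (tandem ⇒ throughput preserved).
W₁ = 1/(μ₁−λ) = 1/(51.71−14.99) = 0.02723 hr
W₂ = 1/(μ₂−λ) = 1/(44.88−14.99) = 0.03346 hr
W_total = W₁ + W₂ = 0.02723 + 0.03346 = 0.06069 hr

Final: 0.06069 hr


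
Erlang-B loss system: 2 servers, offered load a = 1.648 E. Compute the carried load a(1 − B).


B(2,1.648) = 0.338984 (Erlang-B)
Carried load = a(1 − B) = 1.648·(1 − 0.338984) = 1.648·0.661016 = 1.0894 E

Final: 1.0894 Erlangs


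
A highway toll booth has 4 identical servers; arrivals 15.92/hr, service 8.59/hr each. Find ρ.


ρ = λ/(cμ) = 15.92/(4·8.59) = 15.92/34.36 = 0.4633

Final: 0.4633


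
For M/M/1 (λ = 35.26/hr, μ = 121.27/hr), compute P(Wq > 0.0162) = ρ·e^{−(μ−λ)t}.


ρ = 35.26/121.27 = 0.2908
P(Wq > t) = ρ·e^{−(μ−λ)t} = 0.2908·e^{−1.3934}
= 0.2908·0.248239 = 0.072177

Final: 0.072177


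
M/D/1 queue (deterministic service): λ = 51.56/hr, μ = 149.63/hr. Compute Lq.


ρ = 51.56/149.63 = 0.3446
M/D/1: Lq = ρ²/(2(1−ρ)) = 0.1187/(2·0.6554) = 0.09058

Final: 0.09058


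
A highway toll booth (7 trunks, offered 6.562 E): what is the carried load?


B(7,6.562) = 0.221325 (Erlang-B)
Carried load = a(1 − B) = 6.562·(1 − 0.221325) = 6.562·0.778675 = 5.1097 E

Final: 5.1097 Erlangs


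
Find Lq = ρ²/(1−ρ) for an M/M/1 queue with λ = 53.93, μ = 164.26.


ρ = 53.93/164.26 = 0.3283
Lq = ρ²/(1−ρ) = 0.1078/0.6717 = 0.1605

Final: 0.1605


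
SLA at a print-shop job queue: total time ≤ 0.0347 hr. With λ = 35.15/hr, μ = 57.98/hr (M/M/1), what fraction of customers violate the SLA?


W ~ Exponential(μ−λ) for M/M/1.
μ − λ = 57.98 − 35.15 = 22.8300
P(W > t) = e^{−(μ−λ)t} = e^{−0.7922} = 0.452847

Final: 0.452847


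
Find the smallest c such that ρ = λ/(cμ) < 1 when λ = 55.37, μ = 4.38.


Stability requires cμ > λ ⇔ c > λ/μ.
λ/μ = 55.37/4.38 = 12.6416
Minimum integer c = ⌊12.6416⌋ + 1 = 13
Check: 13·4.38 = 56.94 > 55.37, while 12·4.38 = 52.56 ≤ 55.37

Final: 13 servers


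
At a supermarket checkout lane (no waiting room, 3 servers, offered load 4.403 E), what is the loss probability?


B(c,a) = (a^c/c!) / Σ_{k=0}^{c} a^k/k!
a^3/3! = 14.226393
Σ terms (k=0..3): 1.00000 + 4.40300 + 9.69320 + 14.22639 = 29.322598
B = 14.226393/29.322598 = 0.485168

Final: 0.485168


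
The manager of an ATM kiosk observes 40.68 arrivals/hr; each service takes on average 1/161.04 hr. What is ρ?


ρ = λ/μ = 40.68/161.04 = 0.2526

Final: 0.2526


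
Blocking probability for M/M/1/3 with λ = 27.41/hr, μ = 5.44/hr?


ρ = λ/μ = 27.41/5.44 = 5.0386
P_K = (1−ρ)ρ^K/(1−ρ^(K+1)) = (-4.0386·127.917631)/(1 − 644.526151)
= -516.608520/-643.526151 = 0.802778

Final: 0.802778


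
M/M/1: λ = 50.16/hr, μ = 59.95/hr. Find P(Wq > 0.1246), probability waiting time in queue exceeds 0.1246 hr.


ρ = 50.16/59.95 = 0.8367
P(Wq > t) = ρ·e^{−(μ−λ)t} = 0.8367·e^{−1.2198}
= 0.8367·0.295279 = 0.247059

Final: 0.247059


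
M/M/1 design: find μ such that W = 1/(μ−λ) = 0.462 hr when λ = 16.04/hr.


W = 1/(μ−λ) ⇒ μ − λ = 1/W = 1/0.462 = 2.1645
μ = λ + 1/W = 16.04 + 2.1645 = 18.2045 per hr

Final: 18.2045 /hr


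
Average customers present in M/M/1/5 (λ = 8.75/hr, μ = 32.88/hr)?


ρ = 8.75/32.88 = 0.2661
L = ρ[1 − (K+1)ρ^K + Kρ^(K+1)] / [(1−ρ)(1−ρ^(K+1))]
Numerator: 0.2661·(1 − 6·0.001335 + 5·0.0003552) = 0.264461
Denominator: (0.7339)·(0.999645) = 0.733620
L = 0.264461/0.733620 = 0.3605

Final: 0.3605


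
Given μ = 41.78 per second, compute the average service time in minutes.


Mean service time = 1/μ = 1/41.78 second = 0.02393 second
In minutes: 0.02393 × 0.0166667 = 0.0003989 min

Final: 0.0003989 min


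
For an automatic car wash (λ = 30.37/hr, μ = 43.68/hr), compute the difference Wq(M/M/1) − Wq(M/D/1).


ρ = 30.37/43.68 = 0.6953
Wq(M/M/1) = ρ/(μ−λ) = 0.6953/13.31 = 0.05224 hr
Wq(M/D/1) = ρ/(2(μ−λ)) = 0.02612 hr
Savings = 0.05224 − 0.02612 = 0.02612 hr

Final: 0.02612 hr


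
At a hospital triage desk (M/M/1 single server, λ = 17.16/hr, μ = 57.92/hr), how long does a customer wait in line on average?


ρ = 17.16/57.92 = 0.2963
Wq = ρ/(μ−λ) = 0.2963/(57.92 − 17.16) = 0.2963/40.76 = 0.007269 hr

Final: 0.007269 hr


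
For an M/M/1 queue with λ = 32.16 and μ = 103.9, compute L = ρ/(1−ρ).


ρ = λ/μ = 32.16/103.9 = 0.3095
L = ρ/(1−ρ) = 0.3095/(1 − 0.3095) = 0.3095/0.6905 = 0.4483

Final: 0.4483


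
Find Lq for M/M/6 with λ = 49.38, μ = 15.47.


a = λ/μ = 3.1920; ρ = a/6 = 0.5320
P₀ = 0.040108
Lq = P₀·a^c·ρ / (c!·(1−ρ)²) = 0.040108·1057.70518·0.5320/(720·0.21903)
= 0.14311

Final: 0.14311


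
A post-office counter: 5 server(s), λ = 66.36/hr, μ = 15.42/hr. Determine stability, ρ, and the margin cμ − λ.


Total capacity cμ = 5·15.42 = 77.10/hr
ρ = λ/(cμ) = 66.36/77.10 = 0.8607
Stable ⇔ ρ < 1: YES
Spare capacity = cμ − λ = 77.10 − 66.36 = 10.74/hr

Final: ρ = 0.8607; stable; margin = 10.74/hr


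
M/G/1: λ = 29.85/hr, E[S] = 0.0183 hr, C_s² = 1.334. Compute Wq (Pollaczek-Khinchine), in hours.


ρ = λ·E[S] = 29.85·0.0183 = 0.5463
E[S²] = E[S]²(1+C_s²) = 0.0183²·(1+1.334) = 0.0007816
Wq = λ·E[S²]/(2(1−ρ)) = 29.85·0.0007816/(2·0.4537) = 0.02571 hr

Final: 0.02571 hr


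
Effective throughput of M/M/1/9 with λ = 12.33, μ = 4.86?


ρ = 2.5370; P_K = (1−ρ)ρ^9/(1−ρ^10) = 0.605894
λ_eff = λ(1 − P_K) = 12.33·(1 − 0.605894) = 12.33·0.394106 = 4.8593 /hr

Final: 4.8593 /hr


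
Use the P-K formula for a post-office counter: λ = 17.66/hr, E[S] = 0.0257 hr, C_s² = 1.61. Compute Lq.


ρ = λ·E[S] = 17.66·0.0257 = 0.4539
Lq = ρ²(1+C_s²)/(2(1−ρ)) = 0.2060·(1+1.61)/(2·0.5461)
= 0.2060·2.6100/1.0923 = 0.49222

Final: 0.49222


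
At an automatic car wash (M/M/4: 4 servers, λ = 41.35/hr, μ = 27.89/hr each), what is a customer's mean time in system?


a = 1.4826; ρ = 0.3707; P₀ = 0.224985
Lq = P₀·a^c·ρ/(c!(1−ρ)²) = 0.04239
Wq = Lq/λ = 0.04239/41.35 = 0.001025 hr
W = Wq + 1/μ = 0.001025 + 0.03586 = 0.03688 hr

Final: 0.03688 hr


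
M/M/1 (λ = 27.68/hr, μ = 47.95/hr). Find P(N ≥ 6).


ρ = 27.68/47.95 = 0.5773
P(N ≥ n) = ρ^n = 0.5773^6 = 0.037005

Final: 0.037005


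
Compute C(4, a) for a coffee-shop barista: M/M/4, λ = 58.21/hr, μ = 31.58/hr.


a = λ/μ = 1.8433; ρ = a/4 = 0.4608
P₀ = 0.154372 (from M/M/c formula)
C(c,a) = [a^c/(c!(1−ρ))]·P₀ = [11.54362/(24·0.5392)]·0.154372
= 0.89206·0.154372 = 0.137708

Final: 0.137708


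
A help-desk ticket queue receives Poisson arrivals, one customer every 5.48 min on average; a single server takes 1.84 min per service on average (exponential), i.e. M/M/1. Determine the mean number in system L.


λ = 60/5.48 = 10.9489 /hr
μ = 60/1.84 = 32.6087 /hr
ρ = λ/μ = 10.9489/32.6087 = 0.3358
L = ρ/(1−ρ) = 0.3358/0.6642 = 0.5055

Final: 0.5055


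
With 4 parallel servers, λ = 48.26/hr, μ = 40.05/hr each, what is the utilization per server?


ρ = λ/(cμ) = 48.26/(4·40.05) = 48.26/160.20 = 0.3012

Final: 0.3012


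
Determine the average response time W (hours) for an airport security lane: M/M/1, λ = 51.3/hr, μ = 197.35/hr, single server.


W = 1/(μ−λ) = 1/(197.35 − 51.3) = 1/146.05 = 0.006847 hr

Final: 0.006847 hr


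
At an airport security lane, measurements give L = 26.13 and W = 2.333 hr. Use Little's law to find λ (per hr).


λ = L/W = 26.13/2.333 = 11.2002 /hr

Final: 11.2002 /hr


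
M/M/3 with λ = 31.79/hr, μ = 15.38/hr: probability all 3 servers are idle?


a = λ/μ = 31.79/15.38 = 2.0670; ρ = a/c = 0.6890
Σ_{k=0}^{2} a^k/k! (terms k=0..2) = 1.00000 + 2.06697 + 2.13618 = 5.20315
Tail: a^3/(3!(1−ρ)) = 8.83085/(6·0.3110) = 4.73235
P₀ = 1/(5.20315 + 4.73235) = 1/9.93550 = 0.100649

Final: 0.100649


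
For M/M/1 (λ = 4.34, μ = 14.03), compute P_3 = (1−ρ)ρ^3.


ρ = 4.34/14.03 = 0.3093
P_n = (1−ρ)·ρ^n = (1 − 0.3093)·0.3093^3 = 0.6907·0.029600 = 0.020444

Final: 0.020444


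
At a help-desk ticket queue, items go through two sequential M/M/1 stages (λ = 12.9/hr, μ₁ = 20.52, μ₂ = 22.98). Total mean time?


Each node sees arrival rate λ = 12.9/hr (tandem ⇒ throughput preserved).
W₁ = 1/(μ₁−λ) = 1/(20.52−12.9) = 0.13123 hr
W₂ = 1/(μ₂−λ) = 1/(22.98−12.9) = 0.09921 hr
W_total = W₁ + W₂ = 0.13123 + 0.09921 = 0.23044 hr

Final: 0.23044 hr


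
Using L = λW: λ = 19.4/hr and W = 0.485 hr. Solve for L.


L = λW = 19.4·0.485 = 9.4090

Final: 9.4090


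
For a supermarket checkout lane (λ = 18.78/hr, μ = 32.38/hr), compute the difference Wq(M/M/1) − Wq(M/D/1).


ρ = 18.78/32.38 = 0.5800
Wq(M/M/1) = ρ/(μ−λ) = 0.5800/13.60 = 0.04265 hr
Wq(M/D/1) = ρ/(2(μ−λ)) = 0.02132 hr
Savings = 0.04265 − 0.02132 = 0.02132 hr

Final: 0.02132 hr


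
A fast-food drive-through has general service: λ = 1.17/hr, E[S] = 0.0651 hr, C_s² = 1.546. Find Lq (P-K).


ρ = λ·E[S] = 1.17·0.0651 = 0.07617
Lq = ρ²(1+C_s²)/(2(1−ρ)) = 0.005801·(1+1.546)/(2·0.9238)
= 0.005801·2.5460/1.8477 = 0.007994

Final: 0.007994


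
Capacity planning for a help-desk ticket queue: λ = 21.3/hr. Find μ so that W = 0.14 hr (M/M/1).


W = 1/(μ−λ) ⇒ μ − λ = 1/W = 1/0.14 = 7.1429
μ = λ + 1/W = 21.3 + 7.1429 = 28.4429 per hr

Final: 28.4429 /hr


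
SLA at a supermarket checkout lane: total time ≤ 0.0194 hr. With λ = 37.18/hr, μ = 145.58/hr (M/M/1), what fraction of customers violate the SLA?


W ~ Exponential(μ−λ) for M/M/1.
μ − λ = 145.58 − 37.18 = 108.4000
P(W > t) = e^{−(μ−λ)t} = e^{−2.1030} = 0.122094

Final: 0.122094


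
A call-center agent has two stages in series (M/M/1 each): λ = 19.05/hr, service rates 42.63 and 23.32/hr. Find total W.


Each node sees arrival rate λ = 19.05/hr (tandem ⇒ throughput preserved).
W₁ = 1/(μ₁−λ) = 1/(42.63−19.05) = 0.04241 hr
W₂ = 1/(μ₂−λ) = 1/(23.32−19.05) = 0.23419 hr
W_total = W₁ + W₂ = 0.04241 + 0.23419 = 0.27660 hr

Final: 0.27660 hr


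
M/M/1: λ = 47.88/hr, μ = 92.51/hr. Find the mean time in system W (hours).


W = 1/(μ−λ) = 1/(92.51 − 47.88) = 1/44.63 = 0.02241 hr

Final: 0.02241 hr


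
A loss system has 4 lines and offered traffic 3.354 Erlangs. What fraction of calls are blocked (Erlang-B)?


B(c,a) = (a^c/c!) / Σ_{k=0}^{c} a^k/k!
a^4/4! = 5.272796
Σ terms (k=0..4): 1.00000 + 3.35400 + 5.62466 + 6.28837 + 5.27280 = 21.539822
B = 5.272796/21.539822 = 0.244793

Final: 0.244793


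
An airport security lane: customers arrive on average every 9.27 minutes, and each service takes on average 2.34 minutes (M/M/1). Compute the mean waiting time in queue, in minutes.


λ = 60/9.27 = 6.4725 /hr
μ = 60/2.34 = 25.6410 /hr
ρ = λ/μ = 6.4725/25.6410 = 0.2524
Wq = ρ/(μ−λ) = 0.2524/(25.6410−6.4725) = 0.01317 hr
In minutes: 0.01317·60 = 0.7901 min

Final: 0.7901 min


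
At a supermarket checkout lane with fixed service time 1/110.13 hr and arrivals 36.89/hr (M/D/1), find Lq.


ρ = 36.89/110.13 = 0.3350
M/D/1: Lq = ρ²/(2(1−ρ)) = 0.1122/(2·0.6650) = 0.08436

Final: 0.08436


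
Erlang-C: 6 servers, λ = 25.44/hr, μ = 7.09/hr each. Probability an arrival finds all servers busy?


a = λ/μ = 3.5882; ρ = a/6 = 0.5980
P₀ = 0.026342 (from M/M/c formula)
C(c,a) = [a^c/(c!(1−ρ))]·P₀ = [2134.15142/(720·0.4020)]·0.026342
= 7.37385·0.026342 = 0.194242

Final: 0.194242


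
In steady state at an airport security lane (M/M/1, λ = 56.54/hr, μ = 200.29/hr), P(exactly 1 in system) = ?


ρ = 56.54/200.29 = 0.2823
P_n = (1−ρ)·ρ^n = (1 − 0.2823)·0.2823^1 = 0.7177·0.282291 = 0.202603

Final: 0.202603


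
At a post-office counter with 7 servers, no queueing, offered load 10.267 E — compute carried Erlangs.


B(7,10.267) = 0.420755 (Erlang-B)
Carried load = a(1 − B) = 10.267·(1 − 0.420755) = 10.267·0.579245 = 5.9471 E

Final: 5.9471 Erlangs


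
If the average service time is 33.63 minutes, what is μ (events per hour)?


μ = 1/(service time) in consistent units.
1 hour = 60 min, so μ = 60/33.63 = 1.7841 per hour

Final: 1.7841 /hr


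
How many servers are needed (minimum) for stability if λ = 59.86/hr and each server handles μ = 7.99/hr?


Stability requires cμ > λ ⇔ c > λ/μ.
λ/μ = 59.86/7.99 = 7.4919
Minimum integer c = ⌊7.4919⌋ + 1 = 8
Check: 8·7.99 = 63.92 > 59.86, while 7·7.99 = 55.93 ≤ 59.86

Final: 8 servers


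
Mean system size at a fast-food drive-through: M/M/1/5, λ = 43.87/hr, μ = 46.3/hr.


ρ = 43.87/46.3 = 0.9475
L = ρ[1 − (K+1)ρ^K + Kρ^(K+1)] / [(1−ρ)(1−ρ^(K+1))]
Numerator: 0.9475·(1 − 6·0.763718 + 5·0.723635) = 0.033985
Denominator: (0.05248)·(0.276365) = 0.014505
L = 0.033985/0.014505 = 2.3430

Final: 2.3430


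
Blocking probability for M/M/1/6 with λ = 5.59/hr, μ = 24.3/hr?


ρ = λ/μ = 5.59/24.3 = 0.2300
P_K = (1−ρ)ρ^K/(1−ρ^(K+1)) = (0.7700·0.0001482)/(1 − 0.00003409)
= 0.0001141/0.999966 = 0.0001141

Final: 0.0001141


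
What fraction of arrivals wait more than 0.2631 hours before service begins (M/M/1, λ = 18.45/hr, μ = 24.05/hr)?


ρ = 18.45/24.05 = 0.7672
P(Wq > t) = ρ·e^{−(μ−λ)t} = 0.7672·e^{−1.4734}
= 0.7672·0.229154 = 0.175796

Final: 0.175796


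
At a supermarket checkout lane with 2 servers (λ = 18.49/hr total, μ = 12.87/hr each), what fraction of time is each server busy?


ρ = λ/(cμ) = 18.49/(2·12.87) = 18.49/25.74 = 0.7183

Final: 0.7183


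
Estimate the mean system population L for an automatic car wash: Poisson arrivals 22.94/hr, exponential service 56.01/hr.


ρ = λ/μ = 22.94/56.01 = 0.4096
L = ρ/(1−ρ) = 0.4096/(1 − 0.4096) = 0.4096/0.5904 = 0.6937

Final: 0.6937


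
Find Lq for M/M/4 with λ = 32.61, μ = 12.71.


a = λ/μ = 2.5657; ρ = a/4 = 0.6414
P₀ = 0.067993
Lq = P₀·a^c·ρ / (c!·(1−ρ)²) = 0.067993·43.33322·0.6414/(24·0.12858)
= 0.61243

Final: 0.61243


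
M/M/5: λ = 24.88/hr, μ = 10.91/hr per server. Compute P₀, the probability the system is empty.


a = λ/μ = 24.88/10.91 = 2.2805; ρ = a/c = 0.4561
Σ_{k=0}^{4} a^k/k! (terms k=0..4) = 1.00000 + 2.28048 + 2.60029 + 1.97663 + 1.12692 = 8.98431
Tail: a^5/(5!(1−ρ)) = 61.67769/(120·0.5439) = 0.94498
P₀ = 1/(8.98431 + 0.94498) = 1/9.92929 = 0.100712

Final: 0.100712


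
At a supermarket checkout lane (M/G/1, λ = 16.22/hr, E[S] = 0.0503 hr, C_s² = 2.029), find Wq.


ρ = λ·E[S] = 16.22·0.0503 = 0.8159
E[S²] = E[S]²(1+C_s²) = 0.0503²·(1+2.029) = 0.007664
Wq = λ·E[S²]/(2(1−ρ)) = 16.22·0.007664/(2·0.1841) = 0.33754 hr

Final: 0.33754 hr


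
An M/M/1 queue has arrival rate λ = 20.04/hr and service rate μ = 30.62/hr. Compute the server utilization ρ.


ρ = λ/μ = 20.04/30.62 = 0.6545

Final: 0.6545


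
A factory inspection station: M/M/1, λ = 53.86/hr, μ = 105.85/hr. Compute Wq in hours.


ρ = 53.86/105.85 = 0.5088
Wq = ρ/(μ−λ) = 0.5088/(105.85 − 53.86) = 0.5088/51.99 = 0.009787 hr

Final: 0.009787 hr


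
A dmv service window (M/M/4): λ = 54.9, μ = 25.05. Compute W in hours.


a = 2.1916; ρ = 0.5479; P₀ = 0.105553
Lq = P₀·a^c·ρ/(c!(1−ρ)²) = 0.27199
Wq = Lq/λ = 0.27199/54.9 = 0.004954 hr
W = Wq + 1/μ = 0.004954 + 0.03992 = 0.04487 hr

Final: 0.04487 hr


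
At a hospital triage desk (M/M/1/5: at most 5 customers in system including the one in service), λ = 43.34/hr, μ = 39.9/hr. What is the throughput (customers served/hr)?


ρ = 1.0862; P_K = (1−ρ)ρ^5/(1−ρ^6) = 0.202916
λ_eff = λ(1 − P_K) = 43.34·(1 − 0.202916) = 43.34·0.797084 = 34.5456 /hr

Final: 34.5456 /hr


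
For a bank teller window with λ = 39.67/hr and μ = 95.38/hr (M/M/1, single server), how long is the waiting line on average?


ρ = 39.67/95.38 = 0.4159
Lq = ρ²/(1−ρ) = 0.1730/0.5841 = 0.2962

Final: 0.2962


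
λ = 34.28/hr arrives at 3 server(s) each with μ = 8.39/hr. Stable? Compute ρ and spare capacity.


Total capacity cμ = 3·8.39 = 25.17/hr
ρ = λ/(cμ) = 34.28/25.17 = 1.3619
Stable ⇔ ρ < 1: NO
Spare capacity = cμ − λ = 25.17 − 34.28 = -9.11/hr

Final: ρ = 1.3619; unstable; margin = -9.11/hr


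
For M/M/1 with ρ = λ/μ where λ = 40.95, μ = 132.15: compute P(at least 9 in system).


ρ = 40.95/132.15 = 0.3099
P(N ≥ n) = ρ^n = 0.3099^9 = 0.00002634

Final: 0.00002634


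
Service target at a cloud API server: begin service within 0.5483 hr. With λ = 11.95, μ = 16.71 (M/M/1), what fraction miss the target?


ρ = 11.95/16.71 = 0.7151
P(Wq > t) = ρ·e^{−(μ−λ)t} = 0.7151·e^{−2.6099}
= 0.7151·0.073541 = 0.052592

Final: 0.052592


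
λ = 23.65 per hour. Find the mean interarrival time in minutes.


Mean interarrival time = 1/λ = 1/23.65 hour = 0.04228 hour
In minutes: 0.04228 × 60 = 2.5370 min

Final: 2.5370 min


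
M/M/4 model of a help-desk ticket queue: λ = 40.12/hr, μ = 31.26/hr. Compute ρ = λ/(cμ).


ρ = λ/(cμ) = 40.12/(4·31.26) = 40.12/125.04 = 0.3209

Final: 0.3209


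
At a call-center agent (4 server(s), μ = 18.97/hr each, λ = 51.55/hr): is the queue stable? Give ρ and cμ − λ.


Total capacity cμ = 4·18.97 = 75.88/hr
ρ = λ/(cμ) = 51.55/75.88 = 0.6794
Stable ⇔ ρ < 1: YES
Spare capacity = cμ − λ = 75.88 − 51.55 = 24.33/hr

Final: ρ = 0.6794; stable; margin = 24.33/hr


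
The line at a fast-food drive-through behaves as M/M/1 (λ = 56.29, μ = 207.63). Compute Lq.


ρ = 56.29/207.63 = 0.2711
Lq = ρ²/(1−ρ) = 0.07350/0.7289 = 0.1008

Final: 0.1008


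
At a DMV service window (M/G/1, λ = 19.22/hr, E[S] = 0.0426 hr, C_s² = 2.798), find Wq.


ρ = λ·E[S] = 19.22·0.0426 = 0.8188
E[S²] = E[S]²(1+C_s²) = 0.0426²·(1+2.798) = 0.006892
Wq = λ·E[S²]/(2(1−ρ)) = 19.22·0.006892/(2·0.1812) = 0.36549 hr

Final: 0.36549 hr


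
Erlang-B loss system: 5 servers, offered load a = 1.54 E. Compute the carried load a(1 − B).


B(5,1.54) = 0.015553 (Erlang-B)
Carried load = a(1 − B) = 1.54·(1 − 0.015553) = 1.54·0.984447 = 1.5160 E

Final: 1.5160 Erlangs


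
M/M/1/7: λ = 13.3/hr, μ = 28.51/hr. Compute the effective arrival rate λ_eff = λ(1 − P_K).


ρ = 0.4665; P_K = (1−ρ)ρ^7/(1−ρ^8) = 0.002571
λ_eff = λ(1 − P_K) = 13.3·(1 − 0.002571) = 13.3·0.997429 = 13.2658 /hr

Final: 13.2658 /hr


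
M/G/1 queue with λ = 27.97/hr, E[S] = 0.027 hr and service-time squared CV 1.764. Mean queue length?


ρ = λ·E[S] = 27.97·0.027 = 0.7552
Lq = ρ²(1+C_s²)/(2(1−ρ)) = 0.5703·(1+1.764)/(2·0.2448)
= 0.5703·2.7640/0.4896 = 3.21952

Final: 3.21952


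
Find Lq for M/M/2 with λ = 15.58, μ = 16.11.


a = λ/μ = 0.9671; ρ = a/2 = 0.4836
P₀ = 0.348117
Lq = P₀·a^c·ρ / (c!·(1−ρ)²) = 0.348117·0.93528·0.4836/(2·0.26672)
= 0.29514

Final: 0.29514


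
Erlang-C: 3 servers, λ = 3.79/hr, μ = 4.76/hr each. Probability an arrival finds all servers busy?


a = λ/μ = 0.7962; ρ = a/3 = 0.2654
P₀ = 0.448888 (from M/M/c formula)
C(c,a) = [a^c/(c!(1−ρ))]·P₀ = [0.50477/(6·0.7346)]·0.448888
= 0.11452·0.448888 = 0.051409

Final: 0.051409


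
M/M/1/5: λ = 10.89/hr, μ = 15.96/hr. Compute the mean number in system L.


ρ = 10.89/15.96 = 0.6823
L = ρ[1 − (K+1)ρ^K + Kρ^(K+1)] / [(1−ρ)(1−ρ^(K+1))]
Numerator: 0.6823·(1 − 6·0.147902 + 5·0.100918) = 0.421119
Denominator: (0.3177)·(0.899082) = 0.285611
L = 0.421119/0.285611 = 1.4745

Final: 1.4745


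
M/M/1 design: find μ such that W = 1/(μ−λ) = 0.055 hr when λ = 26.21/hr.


W = 1/(μ−λ) ⇒ μ − λ = 1/W = 1/0.055 = 18.1818
μ = λ + 1/W = 26.21 + 18.1818 = 44.3918 per hr

Final: 44.3918 /hr


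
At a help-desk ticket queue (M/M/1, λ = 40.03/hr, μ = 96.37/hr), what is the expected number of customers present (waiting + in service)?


ρ = λ/μ = 40.03/96.37 = 0.4154
L = ρ/(1−ρ) = 0.4154/(1 − 0.4154) = 0.4154/0.5846 = 0.7105

Final: 0.7105


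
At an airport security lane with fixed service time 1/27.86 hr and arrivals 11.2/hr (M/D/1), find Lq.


ρ = 11.2/27.86 = 0.4020
M/D/1: Lq = ρ²/(2(1−ρ)) = 0.1616/(2·0.5980) = 0.13513

Final: 0.13513


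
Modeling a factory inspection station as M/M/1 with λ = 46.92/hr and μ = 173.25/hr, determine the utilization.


ρ = λ/μ = 46.92/173.25 = 0.2708

Final: 0.2708


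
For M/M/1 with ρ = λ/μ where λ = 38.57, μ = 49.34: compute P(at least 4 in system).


ρ = 38.57/49.34 = 0.7817
P(N ≥ n) = ρ^n = 0.7817^4 = 0.373424

Final: 0.373424


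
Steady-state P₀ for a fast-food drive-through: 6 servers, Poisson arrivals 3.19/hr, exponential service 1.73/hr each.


a = λ/μ = 3.19/1.73 = 1.8439; ρ = a/c = 0.3073
Σ_{k=0}^{5} a^k/k! (terms k=0..5) = 1.00000 + 1.84393 + 1.70004 + 1.04492 + 0.48169 + 0.17764 = 6.24822
Tail: a^6/(6!(1−ρ)) = 39.30678/(720·0.6927) = 0.07881
P₀ = 1/(6.24822 + 0.07881) = 1/6.32703 = 0.158052

Final: 0.158052


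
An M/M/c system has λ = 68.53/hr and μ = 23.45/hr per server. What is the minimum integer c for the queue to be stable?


Stability requires cμ > λ ⇔ c > λ/μ.
λ/μ = 68.53/23.45 = 2.9224
Minimum integer c = ⌊2.9224⌋ + 1 = 3
Check: 3·23.45 = 70.35 > 68.53, while 2·23.45 = 46.90 ≤ 68.53

Final: 3 servers


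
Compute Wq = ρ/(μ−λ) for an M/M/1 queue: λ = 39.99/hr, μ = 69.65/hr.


ρ = 39.99/69.65 = 0.5742
Wq = ρ/(μ−λ) = 0.5742/(69.65 − 39.99) = 0.5742/29.66 = 0.01936 hr

Final: 0.01936 hr


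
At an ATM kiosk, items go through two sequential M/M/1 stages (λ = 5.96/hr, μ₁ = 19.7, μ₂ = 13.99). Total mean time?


Each node sees arrival rate λ = 5.96/hr (tandem ⇒ throughput preserved).
W₁ = 1/(μ₁−λ) = 1/(19.7−5.96) = 0.07278 hr
W₂ = 1/(μ₂−λ) = 1/(13.99−5.96) = 0.12453 hr
W_total = W₁ + W₂ = 0.07278 + 0.12453 = 0.19731 hr

Final: 0.19731 hr


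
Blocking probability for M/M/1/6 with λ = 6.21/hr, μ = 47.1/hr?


ρ = λ/μ = 6.21/47.1 = 0.1318
P_K = (1−ρ)ρ^K/(1−ρ^(K+1)) = (0.8682·0.000005253)/(1 − 0.0000006926)
= 0.000004561/0.999999 = 0.000004561

Final: 0.000004561


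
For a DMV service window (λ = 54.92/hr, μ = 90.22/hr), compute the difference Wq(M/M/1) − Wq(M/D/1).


ρ = 54.92/90.22 = 0.6087
Wq(M/M/1) = ρ/(μ−λ) = 0.6087/35.30 = 0.01724 hr
Wq(M/D/1) = ρ/(2(μ−λ)) = 0.008622 hr
Savings = 0.01724 − 0.008622 = 0.008622 hr

Final: 0.008622 hr


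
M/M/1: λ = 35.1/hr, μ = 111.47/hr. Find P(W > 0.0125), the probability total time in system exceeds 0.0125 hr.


W ~ Exponential(μ−λ) for M/M/1.
μ − λ = 111.47 − 35.1 = 76.3700
P(W > t) = e^{−(μ−λ)t} = e^{−0.9546} = 0.384956

Final: 0.384956


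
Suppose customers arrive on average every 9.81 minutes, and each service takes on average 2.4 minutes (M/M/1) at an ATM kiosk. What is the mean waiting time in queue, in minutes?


λ = 60/9.81 = 6.1162 /hr
μ = 60/2.4 = 25.0000 /hr
ρ = λ/μ = 6.1162/25.0000 = 0.2446
Wq = ρ/(μ−λ) = 0.2446/(25.0000−6.1162) = 0.01296 hr
In minutes: 0.01296·60 = 0.7773 min

Final: 0.7773 min


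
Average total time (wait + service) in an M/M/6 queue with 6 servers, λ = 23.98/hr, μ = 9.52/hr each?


a = 2.5189; ρ = 0.4198; P₀ = 0.080071
Lq = P₀·a^c·ρ/(c!(1−ρ)²) = 0.03543
Wq = Lq/λ = 0.03543/23.98 = 0.001477 hr
W = Wq + 1/μ = 0.001477 + 0.10504 = 0.10652 hr

Final: 0.10652 hr


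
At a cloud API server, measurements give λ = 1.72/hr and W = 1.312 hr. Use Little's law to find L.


L = λW = 1.72·1.312 = 2.2566

Final: 2.2566


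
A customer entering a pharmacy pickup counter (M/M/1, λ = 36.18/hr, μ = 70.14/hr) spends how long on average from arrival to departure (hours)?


W = 1/(μ−λ) = 1/(70.14 − 36.18) = 1/33.96 = 0.02945 hr

Final: 0.02945 hr


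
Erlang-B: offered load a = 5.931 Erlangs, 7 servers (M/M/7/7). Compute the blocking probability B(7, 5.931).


B(c,a) = (a^c/c!) / Σ_{k=0}^{c} a^k/k!
a^7/7! = 51.222991
Σ terms (k=0..7): 1.00000 + 5.93100 + 17.58838 + 34.77223 + 51.55852 + 61.15872 + 60.45539 + 51.22299 = 283.687232
B = 51.222991/283.687232 = 0.180561

Final: 0.180561


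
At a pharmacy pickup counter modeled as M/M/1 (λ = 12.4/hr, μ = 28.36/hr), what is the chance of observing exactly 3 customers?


ρ = 12.4/28.36 = 0.4372
P_n = (1−ρ)·ρ^n = (1 − 0.4372)·0.4372^3 = 0.5628·0.083588 = 0.047041

Final: 0.047041


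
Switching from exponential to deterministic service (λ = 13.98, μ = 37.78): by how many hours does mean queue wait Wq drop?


ρ = 13.98/37.78 = 0.3700
Wq(M/M/1) = ρ/(μ−λ) = 0.3700/23.80 = 0.01555 hr
Wq(M/D/1) = ρ/(2(μ−λ)) = 0.007774 hr
Savings = 0.01555 − 0.007774 = 0.007774 hr

Final: 0.007774 hr


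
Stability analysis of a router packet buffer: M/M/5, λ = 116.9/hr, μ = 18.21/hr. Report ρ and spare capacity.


Total capacity cμ = 5·18.21 = 91.05/hr
ρ = λ/(cμ) = 116.9/91.05 = 1.2839
Stable ⇔ ρ < 1: NO
Spare capacity = cμ − λ = 91.05 − 116.9 = -25.85/hr

Final: ρ = 1.2839; unstable; margin = -25.85/hr


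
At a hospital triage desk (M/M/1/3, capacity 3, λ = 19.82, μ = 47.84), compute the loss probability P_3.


ρ = λ/μ = 19.82/47.84 = 0.4143
P_K = (1−ρ)ρ^K/(1−ρ^(K+1)) = (0.5857·0.071111)/(1 − 0.029461)
= 0.041650/0.970539 = 0.042914

Final: 0.042914


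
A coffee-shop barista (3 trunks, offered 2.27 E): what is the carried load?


B(3,2.27) = 0.250067 (Erlang-B)
Carried load = a(1 − B) = 2.27·(1 − 0.250067) = 2.27·0.749933 = 1.7023 E

Final: 1.7023 Erlangs


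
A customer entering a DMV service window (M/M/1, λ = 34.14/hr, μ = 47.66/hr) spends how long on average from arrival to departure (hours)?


W = 1/(μ−λ) = 1/(47.66 − 34.14) = 1/13.52 = 0.07396 hr

Final: 0.07396 hr


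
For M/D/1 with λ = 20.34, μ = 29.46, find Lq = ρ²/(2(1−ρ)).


ρ = 20.34/29.46 = 0.6904
M/D/1: Lq = ρ²/(2(1−ρ)) = 0.4767/(2·0.3096) = 0.76992

Final: 0.76992


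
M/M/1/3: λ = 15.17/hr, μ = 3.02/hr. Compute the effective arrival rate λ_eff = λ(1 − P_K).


ρ = 5.0232; P_K = (1−ρ)ρ^3/(1−ρ^4) = 0.802183
λ_eff = λ(1 − P_K) = 15.17·(1 − 0.802183) = 15.17·0.197817 = 3.0009 /hr

Final: 3.0009 /hr


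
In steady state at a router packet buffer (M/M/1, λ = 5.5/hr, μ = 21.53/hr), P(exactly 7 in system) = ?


ρ = 5.5/21.53 = 0.2555
P_n = (1−ρ)·ρ^n = (1 − 0.2555)·0.2555^7 = 0.7445·0.00007100 = 0.00005286

Final: 0.00005286


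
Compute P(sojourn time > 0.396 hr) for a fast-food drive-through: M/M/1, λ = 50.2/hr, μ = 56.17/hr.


W ~ Exponential(μ−λ) for M/M/1.
μ − λ = 56.17 − 50.2 = 5.9700
P(W > t) = e^{−(μ−λ)t} = e^{−2.3641} = 0.094032

Final: 0.094032


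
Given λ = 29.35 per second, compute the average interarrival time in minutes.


Mean interarrival time = 1/λ = 1/29.35 second = 0.03407 second
In minutes: 0.03407 × 0.0166667 = 0.0005679 min

Final: 0.0005679 min


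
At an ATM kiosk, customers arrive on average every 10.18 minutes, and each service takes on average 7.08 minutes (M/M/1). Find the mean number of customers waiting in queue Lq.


λ = 60/10.18 = 5.8939 /hr
μ = 60/7.08 = 8.4746 /hr
ρ = λ/μ = 5.8939/8.4746 = 0.6955
Lq = ρ²/(1−ρ) = 0.4837/0.3045 = 1.5884

Final: 1.5884


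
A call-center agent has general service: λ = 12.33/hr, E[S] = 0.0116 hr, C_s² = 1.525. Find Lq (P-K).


ρ = λ·E[S] = 12.33·0.0116 = 0.1430
Lq = ρ²(1+C_s²)/(2(1−ρ)) = 0.02046·(1+1.525)/(2·0.8570)
= 0.02046·2.5250/1.7139 = 0.03014

Final: 0.03014


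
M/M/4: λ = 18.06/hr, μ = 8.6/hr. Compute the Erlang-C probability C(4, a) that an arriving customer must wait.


a = λ/μ = 2.1000; ρ = a/4 = 0.5250
P₀ = 0.116898 (from M/M/c formula)
C(c,a) = [a^c/(c!(1−ρ))]·P₀ = [19.44810/(24·0.4750)]·0.116898
= 1.70597·0.116898 = 0.199425

Final: 0.199425


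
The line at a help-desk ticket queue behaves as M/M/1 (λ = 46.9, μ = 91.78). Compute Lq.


ρ = 46.9/91.78 = 0.5110
Lq = ρ²/(1−ρ) = 0.2611/0.4890 = 0.5340

Final: 0.5340


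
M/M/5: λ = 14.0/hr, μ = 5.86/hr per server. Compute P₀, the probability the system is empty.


a = λ/μ = 14.0/5.86 = 2.3891; ρ = a/c = 0.4778
Σ_{k=0}^{4} a^k/k! (terms k=0..4) = 1.00000 + 2.38908 + 2.85385 + 2.27269 + 1.35741 = 9.87302
Tail: a^5/(5!(1−ρ)) = 77.83091/(120·0.5222) = 1.24207
P₀ = 1/(9.87302 + 1.24207) = 1/11.11510 = 0.089968

Final: 0.089968


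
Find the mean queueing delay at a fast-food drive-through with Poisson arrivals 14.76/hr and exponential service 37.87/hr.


ρ = 14.76/37.87 = 0.3898
Wq = ρ/(μ−λ) = 0.3898/(37.87 − 14.76) = 0.3898/23.11 = 0.01687 hr

Final: 0.01687 hr


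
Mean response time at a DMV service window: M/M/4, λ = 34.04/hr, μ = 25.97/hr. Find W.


a = 1.3107; ρ = 0.3277; P₀ = 0.268239
Lq = P₀·a^c·ρ/(c!(1−ρ)²) = 0.02392
Wq = Lq/λ = 0.02392/34.04 = 0.0007026 hr
W = Wq + 1/μ = 0.0007026 + 0.03851 = 0.03921 hr

Final: 0.03921 hr


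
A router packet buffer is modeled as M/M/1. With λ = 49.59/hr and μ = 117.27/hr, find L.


ρ = λ/μ = 49.59/117.27 = 0.4229
L = ρ/(1−ρ) = 0.4229/(1 − 0.4229) = 0.4229/0.5771 = 0.7327

Final: 0.7327


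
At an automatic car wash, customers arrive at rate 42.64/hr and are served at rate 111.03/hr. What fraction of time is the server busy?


ρ = λ/μ = 42.64/111.03 = 0.3840

Final: 0.3840


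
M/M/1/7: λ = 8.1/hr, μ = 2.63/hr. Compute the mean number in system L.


ρ = 8.1/2.63 = 3.0798
L = ρ[1 − (K+1)ρ^K + Kρ^(K+1)] / [(1−ρ)(1−ρ^(K+1))]
Numerator: 3.0798·(1 − 8·2628.481307 + 7·8095.322655) = 109767.036459
Denominator: (-2.0798)·(-8094.322655) = 16834.960047
L = 109767.036459/16834.960047 = 6.5202

Final: 6.5202


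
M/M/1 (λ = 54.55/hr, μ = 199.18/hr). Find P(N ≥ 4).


ρ = 54.55/199.18 = 0.2739
P(N ≥ n) = ρ^n = 0.2739^4 = 0.005626

Final: 0.005626


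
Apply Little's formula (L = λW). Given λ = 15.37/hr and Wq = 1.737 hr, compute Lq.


Lq = λWq = 15.37·1.737 = 26.6977

Final: 26.6977


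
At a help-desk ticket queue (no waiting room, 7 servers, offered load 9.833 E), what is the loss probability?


B(c,a) = (a^c/c!) / Σ_{k=0}^{c} a^k/k!
a^7/7! = 1763.484869
Σ terms (k=0..7): 1.00000 + 9.83300 + 48.34394 + 158.45534 + 389.52283 + 766.03559 + 1255.40467 + 1763.48487 = 4392.080238
B = 1763.484869/4392.080238 = 0.401515

Final: 0.401515


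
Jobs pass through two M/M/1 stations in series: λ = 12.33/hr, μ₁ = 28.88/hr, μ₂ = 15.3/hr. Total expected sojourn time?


Each node sees arrival rate λ = 12.33/hr (tandem ⇒ throughput preserved).
W₁ = 1/(μ₁−λ) = 1/(28.88−12.33) = 0.06042 hr
W₂ = 1/(μ₂−λ) = 1/(15.3−12.33) = 0.33670 hr
W_total = W₁ + W₂ = 0.06042 + 0.33670 = 0.39712 hr

Final: 0.39712 hr


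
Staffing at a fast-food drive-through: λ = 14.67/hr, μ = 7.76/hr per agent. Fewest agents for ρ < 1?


Stability requires cμ > λ ⇔ c > λ/μ.
λ/μ = 14.67/7.76 = 1.8905
Minimum integer c = ⌊1.8905⌋ + 1 = 2
Check: 2·7.76 = 15.52 > 14.67, while 1·7.76 = 7.76 ≤ 14.67

Final: 2 servers


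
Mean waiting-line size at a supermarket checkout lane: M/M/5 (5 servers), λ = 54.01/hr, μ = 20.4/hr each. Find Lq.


a = λ/μ = 2.6475; ρ = a/5 = 0.5295
P₀ = 0.068509
Lq = P₀·a^c·ρ / (c!·(1−ρ)²) = 0.068509·130.08285·0.5295/(120·0.22136)
= 0.17765

Final: 0.17765


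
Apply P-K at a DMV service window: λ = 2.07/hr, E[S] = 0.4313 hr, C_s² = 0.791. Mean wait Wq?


ρ = λ·E[S] = 2.07·0.4313 = 0.8928
E[S²] = E[S]²(1+C_s²) = 0.4313²·(1+0.791) = 0.333161
Wq = λ·E[S²]/(2(1−ρ)) = 2.07·0.333161/(2·0.1072) = 3.21635 hr

Final: 3.21635 hr


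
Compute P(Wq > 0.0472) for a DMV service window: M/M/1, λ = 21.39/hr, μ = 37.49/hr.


ρ = 21.39/37.49 = 0.5706
P(Wq > t) = ρ·e^{−(μ−λ)t} = 0.5706·e^{−0.7599}
= 0.5706·0.467704 = 0.266849

Final: 0.266849


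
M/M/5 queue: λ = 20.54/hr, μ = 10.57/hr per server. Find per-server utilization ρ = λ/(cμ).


ρ = λ/(cμ) = 20.54/(5·10.57) = 20.54/52.85 = 0.3886

Final: 0.3886


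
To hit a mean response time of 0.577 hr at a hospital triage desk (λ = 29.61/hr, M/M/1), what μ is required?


W = 1/(μ−λ) ⇒ μ − λ = 1/W = 1/0.577 = 1.7331
μ = λ + 1/W = 29.61 + 1.7331 = 31.3431 per hr

Final: 31.3431 /hr


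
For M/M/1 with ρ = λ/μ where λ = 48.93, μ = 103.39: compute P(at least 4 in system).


ρ = 48.93/103.39 = 0.4733
P(N ≥ n) = ρ^n = 0.4733^4 = 0.050163

Final: 0.050163


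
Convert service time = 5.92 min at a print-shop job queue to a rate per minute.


μ = 1/(service time) in consistent units.
1 minute = 1 min, so μ = 1/5.92 = 0.1689 per minute

Final: 0.1689 /min


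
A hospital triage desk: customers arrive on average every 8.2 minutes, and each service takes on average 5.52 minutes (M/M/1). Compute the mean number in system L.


λ = 60/8.2 = 7.3171 /hr
μ = 60/5.52 = 10.8696 /hr
ρ = λ/μ = 7.3171/10.8696 = 0.6732
L = ρ/(1−ρ) = 0.6732/0.3268 = 2.0597

Final: 2.0597


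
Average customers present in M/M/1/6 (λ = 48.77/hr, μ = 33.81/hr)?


ρ = 48.77/33.81 = 1.4425
L = ρ[1 − (K+1)ρ^K + Kρ^(K+1)] / [(1−ρ)(1−ρ^(K+1))]
Numerator: 1.4425·(1 − 7·9.008355 + 6·12.994306) = 22.945916
Denominator: (-0.4425)·(-11.994306) = 5.307152
L = 22.945916/5.307152 = 4.3236

Final: 4.3236


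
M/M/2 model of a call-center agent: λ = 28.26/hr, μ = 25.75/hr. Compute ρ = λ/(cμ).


ρ = λ/(cμ) = 28.26/(2·25.75) = 28.26/51.50 = 0.5487

Final: 0.5487


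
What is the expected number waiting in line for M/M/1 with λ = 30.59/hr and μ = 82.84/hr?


ρ = 30.59/82.84 = 0.3693
Lq = ρ²/(1−ρ) = 0.1364/0.6307 = 0.2162

Final: 0.2162


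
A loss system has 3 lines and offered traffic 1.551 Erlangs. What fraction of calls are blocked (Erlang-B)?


B(c,a) = (a^c/c!) / Σ_{k=0}^{c} a^k/k!
a^3/3! = 0.621848
Σ terms (k=0..3): 1.00000 + 1.55100 + 1.20280 + 0.62185 = 4.375648
B = 0.621848/4.375648 = 0.142116

Final: 0.142116


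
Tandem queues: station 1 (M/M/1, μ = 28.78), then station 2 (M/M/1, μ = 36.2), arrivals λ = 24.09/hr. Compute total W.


Each node sees arrival rate λ = 24.09/hr (tandem ⇒ throughput preserved).
W₁ = 1/(μ₁−λ) = 1/(28.78−24.09) = 0.21322 hr
W₂ = 1/(μ₂−λ) = 1/(36.2−24.09) = 0.08258 hr
W_total = W₁ + W₂ = 0.21322 + 0.08258 = 0.29580 hr

Final: 0.29580 hr


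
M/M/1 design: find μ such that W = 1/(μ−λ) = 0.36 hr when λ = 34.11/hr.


W = 1/(μ−λ) ⇒ μ − λ = 1/W = 1/0.36 = 2.7778
μ = λ + 1/W = 34.11 + 2.7778 = 36.8878 per hr

Final: 36.8878 /hr


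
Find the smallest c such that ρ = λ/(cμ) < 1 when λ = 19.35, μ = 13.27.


Stability requires cμ > λ ⇔ c > λ/μ.
λ/μ = 19.35/13.27 = 1.4582
Minimum integer c = ⌊1.4582⌋ + 1 = 2
Check: 2·13.27 = 26.54 > 19.35, while 1·13.27 = 13.27 ≤ 19.35

Final: 2 servers


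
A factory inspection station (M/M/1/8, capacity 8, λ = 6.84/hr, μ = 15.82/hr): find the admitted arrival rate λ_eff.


ρ = 0.4324; P_K = (1−ρ)ρ^8/(1−ρ^9) = 0.0006936
λ_eff = λ(1 − P_K) = 6.84·(1 − 0.0006936) = 6.84·0.999306 = 6.8353 /hr

Final: 6.8353 /hr


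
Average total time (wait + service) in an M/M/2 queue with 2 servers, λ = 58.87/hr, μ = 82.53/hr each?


a = 0.7133; ρ = 0.3567; P₀ = 0.474211
Lq = P₀·a^c·ρ/(c!(1−ρ)²) = 0.10396
Wq = Lq/λ = 0.10396/58.87 = 0.001766 hr
W = Wq + 1/μ = 0.001766 + 0.01212 = 0.01388 hr

Final: 0.01388 hr


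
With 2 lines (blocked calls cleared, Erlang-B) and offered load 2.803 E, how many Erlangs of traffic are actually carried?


B(2,2.803) = 0.508110 (Erlang-B)
Carried load = a(1 − B) = 2.803·(1 − 0.508110) = 2.803·0.491890 = 1.3788 E

Final: 1.3788 Erlangs


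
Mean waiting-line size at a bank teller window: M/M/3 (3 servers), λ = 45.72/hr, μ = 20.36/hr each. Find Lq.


a = λ/μ = 2.2456; ρ = a/3 = 0.7485
P₀ = 0.075348
Lq = P₀·a^c·ρ / (c!·(1−ρ)²) = 0.075348·11.32362·0.7485/(6·0.06324)
= 1.68317

Final: 1.68317
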